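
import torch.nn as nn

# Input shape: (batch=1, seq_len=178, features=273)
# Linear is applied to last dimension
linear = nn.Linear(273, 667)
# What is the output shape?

Input shape: (1, 178, 273)
Output shape: (1, 178, 667)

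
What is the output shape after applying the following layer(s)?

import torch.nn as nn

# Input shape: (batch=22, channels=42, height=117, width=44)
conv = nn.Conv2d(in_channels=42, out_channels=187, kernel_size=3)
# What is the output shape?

Input shape: (22, 42, 117, 44)
Output shape: (22, 187, 115, 42)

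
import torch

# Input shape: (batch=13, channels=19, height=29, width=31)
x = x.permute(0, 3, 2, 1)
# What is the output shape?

Input shape: (13, 19, 29, 31)
Output shape: (13, 31, 29, 19)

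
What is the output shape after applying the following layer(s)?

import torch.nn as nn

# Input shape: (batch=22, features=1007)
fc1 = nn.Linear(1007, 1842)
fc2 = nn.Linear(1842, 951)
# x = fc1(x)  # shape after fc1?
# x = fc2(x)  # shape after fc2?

Input shape: (22, 1007)
  -> after fc1: (22, 1842)
Output shape: (22, 951)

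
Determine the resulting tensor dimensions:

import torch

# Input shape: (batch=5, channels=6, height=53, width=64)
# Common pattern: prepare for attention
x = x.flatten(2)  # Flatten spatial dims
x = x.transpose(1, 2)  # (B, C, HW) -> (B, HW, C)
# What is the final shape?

Input shape: (5, 6, 53, 64)
  -> after flatten(2): (5, 6, 3392)
Output shape: (5, 3392, 6)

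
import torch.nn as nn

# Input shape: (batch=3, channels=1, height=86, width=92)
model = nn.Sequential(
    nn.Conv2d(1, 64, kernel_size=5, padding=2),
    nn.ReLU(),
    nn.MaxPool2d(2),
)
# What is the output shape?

Input shape: (3, 1, 86, 92)
  -> after Conv2d: (3, 64, 86, 92)
  -> after ReLU: (3, 64, 86, 92)
Output shape: (3, 64, 43, 46)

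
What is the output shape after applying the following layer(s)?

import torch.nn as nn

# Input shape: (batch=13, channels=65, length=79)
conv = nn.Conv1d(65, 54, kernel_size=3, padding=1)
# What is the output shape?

Input shape: (13, 65, 79)
Output shape: (13, 54, 79)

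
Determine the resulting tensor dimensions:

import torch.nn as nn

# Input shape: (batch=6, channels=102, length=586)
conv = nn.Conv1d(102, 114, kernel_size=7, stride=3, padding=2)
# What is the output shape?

Input shape: (6, 102, 586)
Output shape: (6, 114, 195)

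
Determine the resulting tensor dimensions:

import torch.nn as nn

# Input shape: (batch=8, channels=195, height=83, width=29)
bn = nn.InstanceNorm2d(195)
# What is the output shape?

Input shape: (8, 195, 83, 29)
Output shape: (8, 195, 83, 29)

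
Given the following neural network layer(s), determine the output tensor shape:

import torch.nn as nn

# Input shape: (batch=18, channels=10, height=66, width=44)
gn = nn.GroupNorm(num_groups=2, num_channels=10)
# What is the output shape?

Input shape: (18, 10, 66, 44)
Output shape: (18, 10, 66, 44)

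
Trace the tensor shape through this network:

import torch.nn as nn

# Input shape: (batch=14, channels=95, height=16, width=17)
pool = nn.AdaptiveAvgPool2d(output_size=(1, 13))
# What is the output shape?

Input shape: (14, 95, 16, 17)
Output shape: (14, 95, 1, 13)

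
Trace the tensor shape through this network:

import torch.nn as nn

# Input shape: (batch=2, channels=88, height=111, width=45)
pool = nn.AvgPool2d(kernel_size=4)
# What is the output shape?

Input shape: (2, 88, 111, 45)
Output shape: (2, 88, 27, 11)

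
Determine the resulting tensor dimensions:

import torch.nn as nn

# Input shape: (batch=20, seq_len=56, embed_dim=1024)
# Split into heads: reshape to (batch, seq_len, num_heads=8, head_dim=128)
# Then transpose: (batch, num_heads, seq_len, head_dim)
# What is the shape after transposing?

Input shape: (20, 56, 1024)
  -> after reshape: (20, 56, 8, 128)
Output shape: (20, 8, 56, 128)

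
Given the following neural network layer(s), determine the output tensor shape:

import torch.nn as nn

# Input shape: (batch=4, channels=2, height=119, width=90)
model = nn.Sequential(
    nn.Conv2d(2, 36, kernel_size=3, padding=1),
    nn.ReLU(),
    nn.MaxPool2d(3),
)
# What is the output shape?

Input shape: (4, 2, 119, 90)
  -> after Conv2d: (4, 36, 119, 90)
  -> after ReLU: (4, 36, 119, 90)
Output shape: (4, 36, 39, 30)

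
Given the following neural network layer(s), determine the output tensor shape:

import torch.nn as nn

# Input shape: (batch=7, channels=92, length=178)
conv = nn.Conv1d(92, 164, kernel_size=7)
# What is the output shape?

Input shape: (7, 92, 178)
Output shape: (7, 164, 172)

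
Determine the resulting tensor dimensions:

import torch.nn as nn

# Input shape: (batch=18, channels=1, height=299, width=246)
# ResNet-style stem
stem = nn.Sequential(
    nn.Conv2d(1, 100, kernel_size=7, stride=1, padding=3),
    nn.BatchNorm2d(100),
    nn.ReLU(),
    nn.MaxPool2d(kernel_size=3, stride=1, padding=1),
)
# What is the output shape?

Input shape: (18, 1, 299, 246)
  -> after Conv2d 7x7 stride=1: (18, 100, 299, 246)
Output shape: (18, 100, 299, 246)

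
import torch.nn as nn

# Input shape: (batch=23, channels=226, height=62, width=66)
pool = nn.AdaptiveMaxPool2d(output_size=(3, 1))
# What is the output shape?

Input shape: (23, 226, 62, 66)
Output shape: (23, 226, 3, 1)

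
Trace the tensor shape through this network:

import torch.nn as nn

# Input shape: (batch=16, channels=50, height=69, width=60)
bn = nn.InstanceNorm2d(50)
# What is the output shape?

Input shape: (16, 50, 69, 60)
Output shape: (16, 50, 69, 60)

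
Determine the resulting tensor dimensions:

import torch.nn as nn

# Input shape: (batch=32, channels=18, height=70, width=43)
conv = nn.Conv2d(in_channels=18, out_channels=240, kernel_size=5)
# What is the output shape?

Input shape: (32, 18, 70, 43)
Output shape: (32, 240, 66, 39)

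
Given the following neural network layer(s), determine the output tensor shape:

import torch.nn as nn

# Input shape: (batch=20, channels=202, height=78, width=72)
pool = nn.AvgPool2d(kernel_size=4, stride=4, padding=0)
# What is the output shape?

Input shape: (20, 202, 78, 72)
Output shape: (20, 202, 19, 18)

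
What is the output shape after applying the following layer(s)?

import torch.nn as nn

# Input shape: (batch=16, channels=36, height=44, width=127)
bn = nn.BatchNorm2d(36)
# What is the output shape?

Input shape: (16, 36, 44, 127)
Output shape: (16, 36, 44, 127)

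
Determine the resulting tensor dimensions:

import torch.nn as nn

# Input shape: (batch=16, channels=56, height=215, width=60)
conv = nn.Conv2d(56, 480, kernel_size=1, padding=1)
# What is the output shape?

Input shape: (16, 56, 215, 60)
Output shape: (16, 480, 217, 62)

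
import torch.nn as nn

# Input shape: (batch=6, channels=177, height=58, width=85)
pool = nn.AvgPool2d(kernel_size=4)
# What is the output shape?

Input shape: (6, 177, 58, 85)
Output shape: (6, 177, 14, 21)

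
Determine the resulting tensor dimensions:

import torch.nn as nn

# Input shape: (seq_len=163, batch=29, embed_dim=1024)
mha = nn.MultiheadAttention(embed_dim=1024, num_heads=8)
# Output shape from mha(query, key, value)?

Input shape: (163, 29, 1024)
Output shape: (163, 29, 1024)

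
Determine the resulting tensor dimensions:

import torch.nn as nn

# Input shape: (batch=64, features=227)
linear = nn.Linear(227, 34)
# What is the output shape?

Input shape: (64, 227)
Output shape: (64, 34)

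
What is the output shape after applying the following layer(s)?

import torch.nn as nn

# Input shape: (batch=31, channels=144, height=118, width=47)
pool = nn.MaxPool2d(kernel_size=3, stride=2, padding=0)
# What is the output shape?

Input shape: (31, 144, 118, 47)
Output shape: (31, 144, 58, 23)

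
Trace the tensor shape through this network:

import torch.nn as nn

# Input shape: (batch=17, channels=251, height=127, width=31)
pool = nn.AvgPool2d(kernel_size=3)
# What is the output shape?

Input shape: (17, 251, 127, 31)
Output shape: (17, 251, 42, 10)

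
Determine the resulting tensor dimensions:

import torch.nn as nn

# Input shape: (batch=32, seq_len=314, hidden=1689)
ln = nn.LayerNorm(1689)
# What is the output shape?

Input shape: (32, 314, 1689)
Output shape: (32, 314, 1689)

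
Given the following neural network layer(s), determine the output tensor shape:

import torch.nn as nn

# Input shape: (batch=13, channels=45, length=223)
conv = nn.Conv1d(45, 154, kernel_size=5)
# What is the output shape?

Input shape: (13, 45, 223)
Output shape: (13, 154, 219)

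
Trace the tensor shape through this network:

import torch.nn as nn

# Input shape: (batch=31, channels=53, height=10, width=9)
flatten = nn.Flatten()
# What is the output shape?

Input shape: (31, 53, 10, 9)
Output shape: (31, 4770)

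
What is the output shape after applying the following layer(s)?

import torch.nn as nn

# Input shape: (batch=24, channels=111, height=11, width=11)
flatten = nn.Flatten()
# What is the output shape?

Input shape: (24, 111, 11, 11)
Output shape: (24, 13431)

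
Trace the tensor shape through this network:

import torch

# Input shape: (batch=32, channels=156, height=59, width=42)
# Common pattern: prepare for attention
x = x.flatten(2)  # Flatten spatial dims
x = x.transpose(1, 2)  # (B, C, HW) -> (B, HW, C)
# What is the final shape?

Input shape: (32, 156, 59, 42)
  -> after flatten(2): (32, 156, 2478)
Output shape: (32, 2478, 156)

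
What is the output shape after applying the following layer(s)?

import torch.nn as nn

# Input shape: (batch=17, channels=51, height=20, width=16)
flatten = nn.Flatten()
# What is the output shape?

Input shape: (17, 51, 20, 16)
Output shape: (17, 16320)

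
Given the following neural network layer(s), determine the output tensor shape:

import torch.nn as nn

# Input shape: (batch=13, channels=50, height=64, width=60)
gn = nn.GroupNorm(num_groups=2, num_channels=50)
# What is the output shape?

Input shape: (13, 50, 64, 60)
Output shape: (13, 50, 64, 60)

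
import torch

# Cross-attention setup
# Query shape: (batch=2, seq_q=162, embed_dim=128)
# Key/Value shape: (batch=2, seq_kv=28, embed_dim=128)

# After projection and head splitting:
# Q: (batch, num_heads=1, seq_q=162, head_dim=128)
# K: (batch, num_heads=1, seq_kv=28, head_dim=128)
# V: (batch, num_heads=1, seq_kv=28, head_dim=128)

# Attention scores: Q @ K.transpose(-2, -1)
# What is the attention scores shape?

Input shape: (2, 162, 128)
Output shape: (2, 1, 162, 28)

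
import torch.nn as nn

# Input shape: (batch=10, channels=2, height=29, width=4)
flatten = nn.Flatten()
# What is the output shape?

Input shape: (10, 2, 29, 4)
Output shape: (10, 232)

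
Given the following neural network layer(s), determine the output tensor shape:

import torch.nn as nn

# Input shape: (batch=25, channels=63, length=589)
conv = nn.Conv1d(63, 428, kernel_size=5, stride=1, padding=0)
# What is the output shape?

Input shape: (25, 63, 589)
Output shape: (25, 428, 585)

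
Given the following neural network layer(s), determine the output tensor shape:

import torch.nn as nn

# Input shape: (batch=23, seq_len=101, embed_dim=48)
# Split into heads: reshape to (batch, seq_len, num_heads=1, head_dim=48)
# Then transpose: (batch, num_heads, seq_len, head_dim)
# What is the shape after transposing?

Input shape: (23, 101, 48)
  -> after reshape: (23, 101, 1, 48)
Output shape: (23, 1, 101, 48)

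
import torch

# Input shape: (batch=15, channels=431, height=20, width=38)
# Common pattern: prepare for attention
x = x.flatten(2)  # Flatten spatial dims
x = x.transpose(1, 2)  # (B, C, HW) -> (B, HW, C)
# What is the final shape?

Input shape: (15, 431, 20, 38)
  -> after flatten(2): (15, 431, 760)
Output shape: (15, 760, 431)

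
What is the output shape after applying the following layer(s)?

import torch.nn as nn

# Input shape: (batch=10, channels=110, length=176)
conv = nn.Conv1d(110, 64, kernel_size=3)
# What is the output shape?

Input shape: (10, 110, 176)
Output shape: (10, 64, 174)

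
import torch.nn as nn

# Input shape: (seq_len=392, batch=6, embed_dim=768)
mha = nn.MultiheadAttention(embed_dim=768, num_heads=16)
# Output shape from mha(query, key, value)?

Input shape: (392, 6, 768)
Output shape: (392, 6, 768)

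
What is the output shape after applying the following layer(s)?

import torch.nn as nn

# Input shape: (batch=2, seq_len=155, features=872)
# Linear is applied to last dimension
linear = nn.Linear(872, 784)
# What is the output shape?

Input shape: (2, 155, 872)
Output shape: (2, 155, 784)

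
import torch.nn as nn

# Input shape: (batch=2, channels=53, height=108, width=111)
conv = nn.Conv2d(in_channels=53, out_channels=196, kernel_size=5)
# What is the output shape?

Input shape: (2, 53, 108, 111)
Output shape: (2, 196, 104, 107)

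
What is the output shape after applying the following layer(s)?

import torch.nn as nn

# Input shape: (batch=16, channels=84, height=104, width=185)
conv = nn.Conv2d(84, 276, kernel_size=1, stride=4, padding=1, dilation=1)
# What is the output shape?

Input shape: (16, 84, 104, 185)
Output shape: (16, 276, 27, 47)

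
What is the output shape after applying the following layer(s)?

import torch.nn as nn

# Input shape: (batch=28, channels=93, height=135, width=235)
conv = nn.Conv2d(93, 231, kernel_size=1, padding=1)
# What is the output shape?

Input shape: (28, 93, 135, 235)
Output shape: (28, 231, 137, 237)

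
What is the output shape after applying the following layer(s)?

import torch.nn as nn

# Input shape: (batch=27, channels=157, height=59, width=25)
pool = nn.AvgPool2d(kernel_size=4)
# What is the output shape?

Input shape: (27, 157, 59, 25)
Output shape: (27, 157, 14, 6)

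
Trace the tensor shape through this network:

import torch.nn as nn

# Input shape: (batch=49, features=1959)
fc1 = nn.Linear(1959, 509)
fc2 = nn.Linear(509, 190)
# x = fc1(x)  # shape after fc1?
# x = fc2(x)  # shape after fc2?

Input shape: (49, 1959)
  -> after fc1: (49, 509)
Output shape: (49, 190)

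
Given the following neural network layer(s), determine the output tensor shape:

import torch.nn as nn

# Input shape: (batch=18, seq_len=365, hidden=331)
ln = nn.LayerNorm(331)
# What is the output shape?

Input shape: (18, 365, 331)
Output shape: (18, 365, 331)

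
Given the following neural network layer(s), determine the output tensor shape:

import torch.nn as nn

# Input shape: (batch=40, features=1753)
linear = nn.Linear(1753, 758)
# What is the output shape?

Input shape: (40, 1753)
Output shape: (40, 758)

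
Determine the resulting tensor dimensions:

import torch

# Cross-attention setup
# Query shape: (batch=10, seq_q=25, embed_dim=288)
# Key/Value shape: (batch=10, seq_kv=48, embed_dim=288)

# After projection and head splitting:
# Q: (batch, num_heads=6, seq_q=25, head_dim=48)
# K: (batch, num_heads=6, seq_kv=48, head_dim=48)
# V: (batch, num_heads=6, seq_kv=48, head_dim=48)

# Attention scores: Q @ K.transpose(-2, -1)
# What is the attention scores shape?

Input shape: (10, 25, 288)
Output shape: (10, 6, 25, 48)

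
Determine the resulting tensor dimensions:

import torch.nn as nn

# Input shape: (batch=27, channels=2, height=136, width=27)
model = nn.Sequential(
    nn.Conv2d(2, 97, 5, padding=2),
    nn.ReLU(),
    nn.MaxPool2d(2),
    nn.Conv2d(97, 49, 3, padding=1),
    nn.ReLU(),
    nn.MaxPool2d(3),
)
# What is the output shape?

Input shape: (27, 2, 136, 27)
  -> after first Conv2d: (27, 97, 136, 27)
  -> after first MaxPool2d: (27, 97, 68, 13)
  -> after second Conv2d: (27, 49, 68, 13)
Output shape: (27, 49, 22, 4)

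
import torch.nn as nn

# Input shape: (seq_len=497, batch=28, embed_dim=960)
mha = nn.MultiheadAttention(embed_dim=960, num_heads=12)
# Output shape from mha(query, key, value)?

Input shape: (497, 28, 960)
Output shape: (497, 28, 960)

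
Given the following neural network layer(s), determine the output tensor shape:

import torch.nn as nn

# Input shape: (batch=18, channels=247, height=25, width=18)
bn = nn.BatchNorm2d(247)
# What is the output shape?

Input shape: (18, 247, 25, 18)
Output shape: (18, 247, 25, 18)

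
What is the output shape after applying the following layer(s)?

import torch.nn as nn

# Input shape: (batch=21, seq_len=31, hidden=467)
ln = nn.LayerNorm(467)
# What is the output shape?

Input shape: (21, 31, 467)
Output shape: (21, 31, 467)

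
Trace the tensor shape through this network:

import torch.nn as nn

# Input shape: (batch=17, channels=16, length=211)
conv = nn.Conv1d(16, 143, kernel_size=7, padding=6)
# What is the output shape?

Input shape: (17, 16, 211)
Output shape: (17, 143, 217)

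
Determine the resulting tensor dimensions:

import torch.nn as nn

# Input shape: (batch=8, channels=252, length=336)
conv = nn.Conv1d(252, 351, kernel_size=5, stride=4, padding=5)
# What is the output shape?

Input shape: (8, 252, 336)
Output shape: (8, 351, 86)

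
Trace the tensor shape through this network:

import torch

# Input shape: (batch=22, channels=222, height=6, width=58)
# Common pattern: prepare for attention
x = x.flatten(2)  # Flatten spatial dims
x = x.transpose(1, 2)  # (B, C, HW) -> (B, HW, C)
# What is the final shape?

Input shape: (22, 222, 6, 58)
  -> after flatten(2): (22, 222, 348)
Output shape: (22, 348, 222)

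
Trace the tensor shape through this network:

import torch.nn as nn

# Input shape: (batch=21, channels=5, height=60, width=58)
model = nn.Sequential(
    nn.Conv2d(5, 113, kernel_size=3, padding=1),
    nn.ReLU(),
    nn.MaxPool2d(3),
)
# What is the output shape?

Input shape: (21, 5, 60, 58)
  -> after Conv2d: (21, 113, 60, 58)
  -> after ReLU: (21, 113, 60, 58)
Output shape: (21, 113, 20, 19)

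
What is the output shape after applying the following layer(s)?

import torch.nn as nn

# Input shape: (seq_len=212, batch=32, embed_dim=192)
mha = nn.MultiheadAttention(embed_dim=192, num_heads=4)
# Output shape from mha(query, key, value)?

Input shape: (212, 32, 192)
Output shape: (212, 32, 192)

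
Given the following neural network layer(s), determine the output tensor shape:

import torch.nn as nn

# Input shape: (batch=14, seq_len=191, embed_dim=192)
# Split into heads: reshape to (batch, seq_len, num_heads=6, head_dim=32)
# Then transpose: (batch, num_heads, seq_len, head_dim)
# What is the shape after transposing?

Input shape: (14, 191, 192)
  -> after reshape: (14, 191, 6, 32)
Output shape: (14, 6, 191, 32)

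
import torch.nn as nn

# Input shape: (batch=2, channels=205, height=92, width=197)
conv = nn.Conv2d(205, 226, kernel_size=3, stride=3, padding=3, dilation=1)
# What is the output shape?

Input shape: (2, 205, 92, 197)
Output shape: (2, 226, 32, 67)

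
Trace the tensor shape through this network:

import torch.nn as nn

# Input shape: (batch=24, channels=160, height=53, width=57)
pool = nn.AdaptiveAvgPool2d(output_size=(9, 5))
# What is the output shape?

Input shape: (24, 160, 53, 57)
Output shape: (24, 160, 9, 5)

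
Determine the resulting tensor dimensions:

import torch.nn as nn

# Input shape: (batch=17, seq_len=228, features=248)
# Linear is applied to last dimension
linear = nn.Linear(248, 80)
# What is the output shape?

Input shape: (17, 228, 248)
Output shape: (17, 228, 80)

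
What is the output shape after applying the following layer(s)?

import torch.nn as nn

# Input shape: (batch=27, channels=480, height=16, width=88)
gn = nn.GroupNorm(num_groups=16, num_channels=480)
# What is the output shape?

Input shape: (27, 480, 16, 88)
Output shape: (27, 480, 16, 88)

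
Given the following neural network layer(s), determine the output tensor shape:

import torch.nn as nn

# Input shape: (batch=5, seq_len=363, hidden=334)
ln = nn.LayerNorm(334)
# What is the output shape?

Input shape: (5, 363, 334)
Output shape: (5, 363, 334)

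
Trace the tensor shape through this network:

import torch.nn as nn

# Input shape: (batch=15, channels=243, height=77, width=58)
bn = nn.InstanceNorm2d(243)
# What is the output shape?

Input shape: (15, 243, 77, 58)
Output shape: (15, 243, 77, 58)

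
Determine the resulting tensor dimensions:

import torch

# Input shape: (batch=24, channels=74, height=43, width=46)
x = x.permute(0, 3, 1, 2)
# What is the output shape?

Input shape: (24, 74, 43, 46)
Output shape: (24, 46, 74, 43)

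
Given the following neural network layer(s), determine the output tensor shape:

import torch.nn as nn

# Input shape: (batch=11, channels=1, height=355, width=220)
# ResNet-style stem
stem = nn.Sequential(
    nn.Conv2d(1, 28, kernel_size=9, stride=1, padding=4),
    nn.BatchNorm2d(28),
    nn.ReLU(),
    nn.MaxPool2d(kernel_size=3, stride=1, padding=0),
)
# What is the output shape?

Input shape: (11, 1, 355, 220)
  -> after Conv2d 9x9 stride=1: (11, 28, 355, 220)
Output shape: (11, 28, 353, 218)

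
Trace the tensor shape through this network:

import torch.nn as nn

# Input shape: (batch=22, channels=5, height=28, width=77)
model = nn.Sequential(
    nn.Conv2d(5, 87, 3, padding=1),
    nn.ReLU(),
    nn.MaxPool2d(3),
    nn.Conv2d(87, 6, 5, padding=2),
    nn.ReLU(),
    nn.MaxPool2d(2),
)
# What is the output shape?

Input shape: (22, 5, 28, 77)
  -> after first Conv2d: (22, 87, 28, 77)
  -> after first MaxPool2d: (22, 87, 9, 25)
  -> after second Conv2d: (22, 6, 9, 25)
Output shape: (22, 6, 4, 12)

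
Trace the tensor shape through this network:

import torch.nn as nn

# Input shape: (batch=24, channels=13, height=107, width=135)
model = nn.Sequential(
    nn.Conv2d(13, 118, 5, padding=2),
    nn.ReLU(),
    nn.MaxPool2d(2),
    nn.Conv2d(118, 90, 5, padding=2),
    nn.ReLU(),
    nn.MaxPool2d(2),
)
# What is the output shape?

Input shape: (24, 13, 107, 135)
  -> after first Conv2d: (24, 118, 107, 135)
  -> after first MaxPool2d: (24, 118, 53, 67)
  -> after second Conv2d: (24, 90, 53, 67)
Output shape: (24, 90, 26, 33)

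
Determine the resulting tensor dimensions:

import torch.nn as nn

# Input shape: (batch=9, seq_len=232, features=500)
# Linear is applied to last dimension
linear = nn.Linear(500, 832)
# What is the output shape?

Input shape: (9, 232, 500)
Output shape: (9, 232, 832)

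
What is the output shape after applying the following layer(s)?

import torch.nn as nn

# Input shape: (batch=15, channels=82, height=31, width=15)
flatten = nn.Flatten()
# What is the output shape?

Input shape: (15, 82, 31, 15)
Output shape: (15, 38130)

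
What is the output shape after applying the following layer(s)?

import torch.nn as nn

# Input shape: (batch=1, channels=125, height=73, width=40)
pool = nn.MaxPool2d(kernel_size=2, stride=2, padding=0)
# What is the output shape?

Input shape: (1, 125, 73, 40)
Output shape: (1, 125, 36, 20)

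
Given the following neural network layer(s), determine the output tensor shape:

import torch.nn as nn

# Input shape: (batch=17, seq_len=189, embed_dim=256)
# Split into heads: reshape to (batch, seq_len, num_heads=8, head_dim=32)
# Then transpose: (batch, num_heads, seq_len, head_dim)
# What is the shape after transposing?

Input shape: (17, 189, 256)
  -> after reshape: (17, 189, 8, 32)
Output shape: (17, 8, 189, 32)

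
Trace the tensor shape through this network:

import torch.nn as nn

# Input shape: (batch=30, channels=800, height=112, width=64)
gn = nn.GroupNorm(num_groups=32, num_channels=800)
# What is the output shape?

Input shape: (30, 800, 112, 64)
Output shape: (30, 800, 112, 64)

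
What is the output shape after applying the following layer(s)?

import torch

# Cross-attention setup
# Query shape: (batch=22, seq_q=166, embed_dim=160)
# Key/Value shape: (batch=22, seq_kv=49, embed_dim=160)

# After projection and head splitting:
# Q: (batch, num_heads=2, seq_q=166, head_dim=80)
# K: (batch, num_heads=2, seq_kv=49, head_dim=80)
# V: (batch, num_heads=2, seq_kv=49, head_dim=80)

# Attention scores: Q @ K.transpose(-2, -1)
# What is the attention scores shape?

Input shape: (22, 166, 160)
Output shape: (22, 2, 166, 49)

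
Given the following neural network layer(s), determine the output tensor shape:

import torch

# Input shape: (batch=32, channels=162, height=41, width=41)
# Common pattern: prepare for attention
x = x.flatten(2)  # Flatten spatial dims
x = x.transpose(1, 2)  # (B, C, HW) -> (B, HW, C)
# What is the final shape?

Input shape: (32, 162, 41, 41)
  -> after flatten(2): (32, 162, 1681)
Output shape: (32, 1681, 162)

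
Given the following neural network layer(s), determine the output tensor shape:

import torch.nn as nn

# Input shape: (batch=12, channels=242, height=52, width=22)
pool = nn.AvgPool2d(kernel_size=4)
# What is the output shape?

Input shape: (12, 242, 52, 22)
Output shape: (12, 242, 13, 5)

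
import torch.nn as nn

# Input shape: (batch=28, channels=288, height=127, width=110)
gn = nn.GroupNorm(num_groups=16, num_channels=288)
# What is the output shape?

Input shape: (28, 288, 127, 110)
Output shape: (28, 288, 127, 110)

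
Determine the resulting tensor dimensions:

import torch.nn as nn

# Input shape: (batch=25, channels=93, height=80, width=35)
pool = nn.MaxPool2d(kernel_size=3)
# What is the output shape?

Input shape: (25, 93, 80, 35)
Output shape: (25, 93, 26, 11)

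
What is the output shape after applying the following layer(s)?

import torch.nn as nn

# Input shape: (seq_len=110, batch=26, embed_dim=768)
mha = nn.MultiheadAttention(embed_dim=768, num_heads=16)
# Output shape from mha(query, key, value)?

Input shape: (110, 26, 768)
Output shape: (110, 26, 768)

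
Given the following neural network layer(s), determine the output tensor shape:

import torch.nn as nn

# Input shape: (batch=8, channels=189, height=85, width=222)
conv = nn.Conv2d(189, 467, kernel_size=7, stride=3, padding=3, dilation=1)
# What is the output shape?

Input shape: (8, 189, 85, 222)
Output shape: (8, 467, 29, 74)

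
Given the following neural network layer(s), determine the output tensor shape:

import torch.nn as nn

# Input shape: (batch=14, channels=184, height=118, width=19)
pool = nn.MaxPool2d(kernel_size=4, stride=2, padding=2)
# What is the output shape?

Input shape: (14, 184, 118, 19)
Output shape: (14, 184, 60, 10)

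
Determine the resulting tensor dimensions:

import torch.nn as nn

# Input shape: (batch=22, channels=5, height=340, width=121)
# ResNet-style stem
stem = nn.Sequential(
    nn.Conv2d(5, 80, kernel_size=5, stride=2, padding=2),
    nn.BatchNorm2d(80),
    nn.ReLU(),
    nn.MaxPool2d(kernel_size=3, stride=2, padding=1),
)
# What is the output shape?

Input shape: (22, 5, 340, 121)
  -> after Conv2d 5x5 stride=2: (22, 80, 170, 61)
Output shape: (22, 80, 85, 31)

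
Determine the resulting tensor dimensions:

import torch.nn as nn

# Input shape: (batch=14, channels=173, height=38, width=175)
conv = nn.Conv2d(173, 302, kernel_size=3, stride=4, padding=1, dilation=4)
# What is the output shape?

Input shape: (14, 173, 38, 175)
Output shape: (14, 302, 8, 43)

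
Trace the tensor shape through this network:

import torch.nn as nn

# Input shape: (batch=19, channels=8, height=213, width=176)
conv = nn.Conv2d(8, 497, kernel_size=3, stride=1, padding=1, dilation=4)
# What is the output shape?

Input shape: (19, 8, 213, 176)
Output shape: (19, 497, 207, 170)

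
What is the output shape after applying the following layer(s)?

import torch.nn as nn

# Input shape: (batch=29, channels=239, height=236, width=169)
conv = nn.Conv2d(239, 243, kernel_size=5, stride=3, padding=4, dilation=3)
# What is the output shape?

Input shape: (29, 239, 236, 169)
Output shape: (29, 243, 78, 55)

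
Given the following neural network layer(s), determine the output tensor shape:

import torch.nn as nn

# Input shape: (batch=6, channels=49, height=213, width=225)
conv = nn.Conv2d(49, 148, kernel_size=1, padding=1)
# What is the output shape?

Input shape: (6, 49, 213, 225)
Output shape: (6, 148, 215, 227)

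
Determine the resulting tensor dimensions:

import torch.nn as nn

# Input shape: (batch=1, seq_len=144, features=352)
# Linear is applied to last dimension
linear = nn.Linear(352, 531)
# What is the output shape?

Input shape: (1, 144, 352)
Output shape: (1, 144, 531)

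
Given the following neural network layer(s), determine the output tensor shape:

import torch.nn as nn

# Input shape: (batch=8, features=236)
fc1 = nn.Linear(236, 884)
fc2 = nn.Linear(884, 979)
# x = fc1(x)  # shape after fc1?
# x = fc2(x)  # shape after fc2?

Input shape: (8, 236)
  -> after fc1: (8, 884)
Output shape: (8, 979)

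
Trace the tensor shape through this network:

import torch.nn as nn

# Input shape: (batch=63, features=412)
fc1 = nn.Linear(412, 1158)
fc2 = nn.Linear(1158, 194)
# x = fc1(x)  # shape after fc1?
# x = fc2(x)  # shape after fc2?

Input shape: (63, 412)
  -> after fc1: (63, 1158)
Output shape: (63, 194)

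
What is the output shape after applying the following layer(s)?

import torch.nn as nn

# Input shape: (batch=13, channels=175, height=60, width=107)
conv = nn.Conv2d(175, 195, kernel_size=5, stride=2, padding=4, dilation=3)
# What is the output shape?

Input shape: (13, 175, 60, 107)
Output shape: (13, 195, 28, 52)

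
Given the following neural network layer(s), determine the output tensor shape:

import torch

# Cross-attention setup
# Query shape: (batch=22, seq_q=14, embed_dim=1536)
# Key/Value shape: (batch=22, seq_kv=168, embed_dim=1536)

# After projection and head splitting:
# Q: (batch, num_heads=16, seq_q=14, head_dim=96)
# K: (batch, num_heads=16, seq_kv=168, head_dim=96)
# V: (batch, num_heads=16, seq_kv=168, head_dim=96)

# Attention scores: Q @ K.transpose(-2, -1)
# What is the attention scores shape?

Input shape: (22, 14, 1536)
Output shape: (22, 16, 14, 168)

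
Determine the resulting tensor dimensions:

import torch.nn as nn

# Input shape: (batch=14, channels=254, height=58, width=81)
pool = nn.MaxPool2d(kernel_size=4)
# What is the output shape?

Input shape: (14, 254, 58, 81)
Output shape: (14, 254, 14, 20)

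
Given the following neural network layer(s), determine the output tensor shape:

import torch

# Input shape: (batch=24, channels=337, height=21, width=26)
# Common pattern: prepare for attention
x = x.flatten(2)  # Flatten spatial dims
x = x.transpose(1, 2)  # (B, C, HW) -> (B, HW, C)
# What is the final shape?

Input shape: (24, 337, 21, 26)
  -> after flatten(2): (24, 337, 546)
Output shape: (24, 546, 337)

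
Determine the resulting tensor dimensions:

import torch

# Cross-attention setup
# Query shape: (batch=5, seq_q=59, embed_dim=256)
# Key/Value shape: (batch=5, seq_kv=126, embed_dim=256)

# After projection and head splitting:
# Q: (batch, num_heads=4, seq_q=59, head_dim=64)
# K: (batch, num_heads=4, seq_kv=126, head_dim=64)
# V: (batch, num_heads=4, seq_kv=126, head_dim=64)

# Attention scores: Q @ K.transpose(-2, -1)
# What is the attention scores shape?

Input shape: (5, 59, 256)
Output shape: (5, 4, 59, 126)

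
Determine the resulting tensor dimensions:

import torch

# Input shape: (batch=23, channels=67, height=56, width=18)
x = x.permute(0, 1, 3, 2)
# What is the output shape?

Input shape: (23, 67, 56, 18)
Output shape: (23, 67, 18, 56)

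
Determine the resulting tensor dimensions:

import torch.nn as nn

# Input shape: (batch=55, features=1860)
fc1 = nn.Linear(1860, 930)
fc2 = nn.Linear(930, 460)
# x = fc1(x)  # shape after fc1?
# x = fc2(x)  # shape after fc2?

Input shape: (55, 1860)
  -> after fc1: (55, 930)
Output shape: (55, 460)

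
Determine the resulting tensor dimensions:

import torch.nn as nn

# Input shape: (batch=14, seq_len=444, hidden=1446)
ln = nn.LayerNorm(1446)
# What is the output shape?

Input shape: (14, 444, 1446)
Output shape: (14, 444, 1446)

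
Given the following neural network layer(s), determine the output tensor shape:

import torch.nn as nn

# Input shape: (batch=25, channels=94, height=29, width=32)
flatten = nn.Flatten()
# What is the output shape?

Input shape: (25, 94, 29, 32)
Output shape: (25, 87232)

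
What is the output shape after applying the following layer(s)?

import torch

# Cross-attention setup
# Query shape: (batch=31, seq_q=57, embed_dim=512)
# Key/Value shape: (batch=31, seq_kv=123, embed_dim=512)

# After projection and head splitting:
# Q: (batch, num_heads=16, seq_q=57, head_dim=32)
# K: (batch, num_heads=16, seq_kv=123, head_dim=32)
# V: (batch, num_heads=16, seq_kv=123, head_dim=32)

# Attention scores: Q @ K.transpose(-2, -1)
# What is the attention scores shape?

Input shape: (31, 57, 512)
Output shape: (31, 16, 57, 123)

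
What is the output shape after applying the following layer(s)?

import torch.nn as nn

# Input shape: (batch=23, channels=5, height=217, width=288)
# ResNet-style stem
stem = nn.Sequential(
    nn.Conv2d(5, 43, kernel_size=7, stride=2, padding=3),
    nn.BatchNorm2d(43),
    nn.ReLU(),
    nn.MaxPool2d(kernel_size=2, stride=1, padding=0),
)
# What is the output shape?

Input shape: (23, 5, 217, 288)
  -> after Conv2d 7x7 stride=2: (23, 43, 109, 144)
Output shape: (23, 43, 108, 143)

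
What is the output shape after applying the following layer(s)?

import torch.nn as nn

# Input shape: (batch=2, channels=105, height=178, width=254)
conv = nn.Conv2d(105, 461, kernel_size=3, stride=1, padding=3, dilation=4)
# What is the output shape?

Input shape: (2, 105, 178, 254)
Output shape: (2, 461, 176, 252)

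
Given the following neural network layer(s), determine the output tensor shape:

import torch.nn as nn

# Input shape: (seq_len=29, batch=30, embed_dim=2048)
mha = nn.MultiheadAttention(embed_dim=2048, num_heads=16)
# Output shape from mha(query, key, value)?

Input shape: (29, 30, 2048)
Output shape: (29, 30, 2048)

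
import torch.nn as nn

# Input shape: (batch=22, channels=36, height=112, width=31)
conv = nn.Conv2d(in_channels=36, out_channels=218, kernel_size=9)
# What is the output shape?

Input shape: (22, 36, 112, 31)
Output shape: (22, 218, 104, 23)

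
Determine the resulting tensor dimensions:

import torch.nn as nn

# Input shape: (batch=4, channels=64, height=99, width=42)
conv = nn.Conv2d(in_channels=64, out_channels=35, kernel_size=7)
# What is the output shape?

Input shape: (4, 64, 99, 42)
Output shape: (4, 35, 93, 36)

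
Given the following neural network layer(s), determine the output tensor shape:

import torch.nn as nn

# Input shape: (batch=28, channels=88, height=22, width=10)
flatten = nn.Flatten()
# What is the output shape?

Input shape: (28, 88, 22, 10)
Output shape: (28, 19360)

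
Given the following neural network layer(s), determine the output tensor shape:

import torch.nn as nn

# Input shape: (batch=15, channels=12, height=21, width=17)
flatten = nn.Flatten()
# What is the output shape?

Input shape: (15, 12, 21, 17)
Output shape: (15, 4284)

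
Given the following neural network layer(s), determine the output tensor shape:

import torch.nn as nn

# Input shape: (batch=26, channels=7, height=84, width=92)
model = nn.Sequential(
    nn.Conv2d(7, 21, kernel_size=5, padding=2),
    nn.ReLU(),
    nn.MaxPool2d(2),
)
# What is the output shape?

Input shape: (26, 7, 84, 92)
  -> after Conv2d: (26, 21, 84, 92)
  -> after ReLU: (26, 21, 84, 92)
Output shape: (26, 21, 42, 46)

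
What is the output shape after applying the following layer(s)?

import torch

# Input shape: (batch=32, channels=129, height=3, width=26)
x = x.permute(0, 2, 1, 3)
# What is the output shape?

Input shape: (32, 129, 3, 26)
Output shape: (32, 3, 129, 26)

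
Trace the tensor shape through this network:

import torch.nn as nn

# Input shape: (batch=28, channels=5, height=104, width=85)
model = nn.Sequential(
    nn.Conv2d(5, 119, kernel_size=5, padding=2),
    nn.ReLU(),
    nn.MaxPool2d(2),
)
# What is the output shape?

Input shape: (28, 5, 104, 85)
  -> after Conv2d: (28, 119, 104, 85)
  -> after ReLU: (28, 119, 104, 85)
Output shape: (28, 119, 52, 42)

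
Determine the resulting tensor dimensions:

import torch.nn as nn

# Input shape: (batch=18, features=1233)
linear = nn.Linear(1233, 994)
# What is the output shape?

Input shape: (18, 1233)
Output shape: (18, 994)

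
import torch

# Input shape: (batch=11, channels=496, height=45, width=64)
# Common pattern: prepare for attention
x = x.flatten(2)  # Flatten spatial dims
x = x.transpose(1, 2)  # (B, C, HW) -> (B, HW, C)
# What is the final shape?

Input shape: (11, 496, 45, 64)
  -> after flatten(2): (11, 496, 2880)
Output shape: (11, 2880, 496)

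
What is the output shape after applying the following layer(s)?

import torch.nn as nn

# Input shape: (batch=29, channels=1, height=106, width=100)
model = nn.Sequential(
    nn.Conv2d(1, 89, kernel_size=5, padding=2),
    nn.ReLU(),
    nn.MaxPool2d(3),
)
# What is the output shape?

Input shape: (29, 1, 106, 100)
  -> after Conv2d: (29, 89, 106, 100)
  -> after ReLU: (29, 89, 106, 100)
Output shape: (29, 89, 35, 33)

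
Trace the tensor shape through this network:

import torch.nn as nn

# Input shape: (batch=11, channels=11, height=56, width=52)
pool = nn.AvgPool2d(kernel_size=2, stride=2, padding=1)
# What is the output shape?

Input shape: (11, 11, 56, 52)
Output shape: (11, 11, 29, 27)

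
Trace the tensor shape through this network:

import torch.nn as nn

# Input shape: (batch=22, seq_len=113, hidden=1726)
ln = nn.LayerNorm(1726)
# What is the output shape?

Input shape: (22, 113, 1726)
Output shape: (22, 113, 1726)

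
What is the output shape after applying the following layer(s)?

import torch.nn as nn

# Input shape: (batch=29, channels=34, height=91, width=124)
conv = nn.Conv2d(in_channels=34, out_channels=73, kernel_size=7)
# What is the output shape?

Input shape: (29, 34, 91, 124)
Output shape: (29, 73, 85, 118)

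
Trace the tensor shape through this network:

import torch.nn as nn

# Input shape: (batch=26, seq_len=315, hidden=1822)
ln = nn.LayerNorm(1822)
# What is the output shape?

Input shape: (26, 315, 1822)
Output shape: (26, 315, 1822)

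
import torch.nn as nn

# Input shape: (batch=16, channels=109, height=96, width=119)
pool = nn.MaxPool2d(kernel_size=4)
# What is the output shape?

Input shape: (16, 109, 96, 119)
Output shape: (16, 109, 24, 29)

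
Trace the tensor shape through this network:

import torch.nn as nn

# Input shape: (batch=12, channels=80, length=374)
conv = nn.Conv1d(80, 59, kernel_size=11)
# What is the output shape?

Input shape: (12, 80, 374)
Output shape: (12, 59, 364)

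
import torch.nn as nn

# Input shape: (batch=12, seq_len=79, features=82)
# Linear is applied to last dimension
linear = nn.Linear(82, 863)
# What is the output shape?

Input shape: (12, 79, 82)
Output shape: (12, 79, 863)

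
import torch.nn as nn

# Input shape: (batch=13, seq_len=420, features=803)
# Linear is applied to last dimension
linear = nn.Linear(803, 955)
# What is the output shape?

Input shape: (13, 420, 803)
Output shape: (13, 420, 955)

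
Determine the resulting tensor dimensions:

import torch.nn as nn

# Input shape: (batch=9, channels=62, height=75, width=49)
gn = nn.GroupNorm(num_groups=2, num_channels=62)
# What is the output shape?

Input shape: (9, 62, 75, 49)
Output shape: (9, 62, 75, 49)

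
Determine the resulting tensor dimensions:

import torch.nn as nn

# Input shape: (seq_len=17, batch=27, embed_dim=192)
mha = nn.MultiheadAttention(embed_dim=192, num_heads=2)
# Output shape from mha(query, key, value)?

Input shape: (17, 27, 192)
Output shape: (17, 27, 192)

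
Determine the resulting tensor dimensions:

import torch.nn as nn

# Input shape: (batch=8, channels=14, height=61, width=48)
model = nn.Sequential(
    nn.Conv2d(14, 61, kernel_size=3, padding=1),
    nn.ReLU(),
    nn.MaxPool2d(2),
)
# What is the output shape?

Input shape: (8, 14, 61, 48)
  -> after Conv2d: (8, 61, 61, 48)
  -> after ReLU: (8, 61, 61, 48)
Output shape: (8, 61, 30, 24)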